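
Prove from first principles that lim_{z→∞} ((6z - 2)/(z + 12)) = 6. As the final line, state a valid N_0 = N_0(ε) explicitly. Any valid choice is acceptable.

N_0 = 74/ε

Fix ε > 0. We seek N_0 > 0 such that z > N_0 implies |(6z - 2)/(z + 12) − 6| < ε.
(6z - 2)/(z + 12) − 6 = ((6z - 2) − 6(z + 12)) / ((z + 12)) = -74/((z + 12)).
For z > 0 we have z + 12 > z, so |(6z - 2)/(z + 12) − 6| = 74/((z + 12)) < 74/(z) = 74/z.
Thus |(6z - 2)/(z + 12) − 6| < ε whenever z > 74/ε.
Take N_0 = 74/ε. If z > N_0 then |(6z - 2)/(z + 12) − 6| < 74/z < ε.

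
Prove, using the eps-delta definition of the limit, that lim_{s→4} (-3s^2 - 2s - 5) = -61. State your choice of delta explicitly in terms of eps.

delta = min(1, eps/29)

Fix eps > 0. We want delta > 0 such that 0 < |s − 4| < delta implies |(-3s^2 - 2s - 5) + 61| < eps.
(-3s^2 - 2s - 5) + 61 = -3s^2 - 2s + 56 = (s − 4)(-3s - 14).
So |(-3s^2 - 2s - 5) + 61| = |s − 4|·|-3s - 14|.
Assume first that |s − 4| < 1, so |s| < 5. Then |-3s - 14| ≤ 3·5 + 14 = 29.
Hence |(-3s^2 - 2s - 5) + 61| ≤ 29|s − 4| < eps provided |s − 4| < eps/29.
Choosing delta = min(1, eps/29) ensures both conditions, hence |(-3s^2 - 2s - 5) + 61| < eps.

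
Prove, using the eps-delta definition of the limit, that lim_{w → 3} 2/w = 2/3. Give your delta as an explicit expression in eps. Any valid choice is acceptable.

Fix eps > 0. We seek delta > 0 such that 0 < |w − 3| < delta implies |2/w − (2/3)| < eps.
|2/w − (2/3)| = 2·|3 − w|/(3·|w|) = 2|w − 3|/(3|w|).
Require delta ≤ 3/2 so that |w| > 3 − 3/2 = 3/2, hence 3|w| > 9/2.
Then |2/w − (2/3)| < 2|w − 3|/(9/2), which is < eps when |w − 3| < (9/4)eps.
Take delta = min(3/2, (9/4)eps). Then 0 < |w − 3| < delta gives both |w − 3| < 3/2 and |w − 3| < (9/4)eps, so |2/w − (2/3)| < eps.

delta = min(3/2, (9/4)eps)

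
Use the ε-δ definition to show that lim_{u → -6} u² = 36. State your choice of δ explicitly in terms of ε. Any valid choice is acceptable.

Fix ε > 0. We seek δ > 0 with 0 < |u + 6| < δ ⇒ |u² − 36| < ε.
Factor: u² − 36 = (u + 6)(u - 6), so |u² − 36| = |u + 6|·|u - 6|.
Restrict δ ≤ 1. Then |u + 6| < 1 gives |u| < 7, so by the triangle inequality |u - 6| ≤ 7 + 6 = 13.
Hence |u² − 36| ≤ 13|u + 6|, which is < ε once |u + 6| < ε/13.
Take δ = min(1, ε/13). If 0 < |u + 6| < δ then both bounds hold and |u² − 36| ≤ 13|u + 6| < 13·(ε/13) = ε.

δ = min(1, ε/13)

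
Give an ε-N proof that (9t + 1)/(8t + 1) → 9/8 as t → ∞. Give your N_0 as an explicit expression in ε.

N_0 = (1/64)/ε

Let ε > 0. We seek N_0 > 0 such that t > N_0 implies |(9t + 1)/(8t + 1) − (9/8)| < ε.
(9t + 1)/(8t + 1) − (9/8) = (8(9t + 1) − 9(8t + 1)) / (8(8t + 1)) = -1/(8(8t + 1)).
For t > 0 we have 8t + 1 > 8t, so |(9t + 1)/(8t + 1) − (9/8)| = 1/(8(8t + 1)) < 1/(8·8t) = (1/64)/t.
Thus |(9t + 1)/(8t + 1) − (9/8)| < ε whenever t > (1/64)/ε.
Take N_0 = (1/64)/ε. If t > N_0 then |(9t + 1)/(8t + 1) − (9/8)| < (1/64)/t < ε.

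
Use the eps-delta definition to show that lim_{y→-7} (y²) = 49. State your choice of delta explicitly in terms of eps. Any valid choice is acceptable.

delta = min(1, eps/15)

Let eps > 0 be given. We seek delta > 0 with 0 < |y + 7| < delta ⇒ |y² − 49| < eps.
Factor: y² − 49 = (y + 7)(y - 7), so |y² − 49| = |y + 7|·|y - 7|.
Restrict delta ≤ 1. Then |y + 7| < 1 gives |y| < 8, so by the triangle inequality |y - 7| ≤ 8 + 7 = 15.
Hence |y² − 49| ≤ 15|y + 7|, which is < eps once |y + 7| < eps/15.
Take delta = min(1, eps/15). If 0 < |y + 7| < delta then both bounds hold and |y² − 49| ≤ 15|y + 7| < 15·(eps/15) = eps.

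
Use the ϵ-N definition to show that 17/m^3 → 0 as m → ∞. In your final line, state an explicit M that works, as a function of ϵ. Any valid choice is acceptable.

M = (17/ϵ)^{1/3}

Suppose ϵ > 0. For m ≥ 1, |17/m^3 − 0| = 17/m^3.
17/m^3 < ϵ ⇔ m^3 > 17/ϵ ⇔ m > (17/ϵ)^{1/3}.
Take M = (17/ϵ)^{1/3}. Then m > M implies 17/m^3 < ϵ.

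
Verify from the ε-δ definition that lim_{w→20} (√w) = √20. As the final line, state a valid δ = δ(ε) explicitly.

δ = min(20, √20·ε)

Fix ε > 0. We want δ > 0 such that 0 < |w − 20| < δ implies |√w − √20| < ε.
Multiplying by the conjugate, |√w − √20| = |w − 20|/(√w + √20).
Restrict δ ≤ 20 so that |w − 20| < 20 forces w > 0, and then √w + √20 > √20.
Hence |√w − √20| < |w − 20|/√20, which is < ε once |w − 20| < √20·ε.
Take δ = min(20, √20·ε). If 0 < |w − 20| < δ then w > 0 and |√w − √20| < |w − 20|/√20 < ε.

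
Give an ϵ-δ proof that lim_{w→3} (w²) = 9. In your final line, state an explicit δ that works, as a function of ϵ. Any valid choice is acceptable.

δ = min(2, ϵ/8)

Let ϵ > 0. We seek δ > 0 with 0 < |w − 3| < δ ⇒ |w² − 9| < ϵ.
Factor: w² − 9 = (w − 3)(w + 3), so |w² − 9| = |w − 3|·|w + 3|.
Restrict δ ≤ 2. Then |w − 3| < 2 gives |w| < 5, so by the triangle inequality |w + 3| ≤ 5 + 3 = 8.
Hence |w² − 9| ≤ 8|w − 3|, which is < ϵ once |w − 3| < ϵ/8.
Take δ = min(2, ϵ/8). If 0 < |w − 3| < δ then both bounds hold and |w² − 9| ≤ 8|w − 3| < 8·(ϵ/8) = ϵ.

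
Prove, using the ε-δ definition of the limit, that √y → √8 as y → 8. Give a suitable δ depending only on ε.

δ = min(8, √8·ε)

Let ε > 0 be given. We want δ > 0 such that 0 < |y − 8| < δ implies |√y − √8| < ε.
Multiplying by the conjugate, |√y − √8| = |y − 8|/(√y + √8).
Restrict δ ≤ 8 so that |y − 8| < 8 forces y > 0, and then √y + √8 > √8.
Hence |√y − √8| < |y − 8|/√8, which is < ε once |y − 8| < √8·ε.
Take δ = min(8, √8·ε). If 0 < |y − 8| < δ then y > 0 and |√y − √8| < |y − 8|/√8 < ε.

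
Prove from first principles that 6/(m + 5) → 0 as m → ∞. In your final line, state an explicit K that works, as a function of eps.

Suppose eps > 0. For m ≥ 1, |6/(m + 5) − 0| = 6/(m + 5) ≤ 6/m.
We need 6/m < eps, i.e. m > 6/eps.
Take K = 6/eps. If m > K then |6/(m + 5)| ≤ 6/m < eps.

K = 6/eps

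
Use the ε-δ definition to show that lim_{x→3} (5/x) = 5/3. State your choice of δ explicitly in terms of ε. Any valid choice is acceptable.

Fix ε > 0. We seek δ > 0 such that 0 < |x − 3| < δ implies |5/x − (5/3)| < ε.
|5/x − (5/3)| = 5·|3 − x|/(3·|x|) = 5|x − 3|/(3|x|).
Restrict δ ≤ 3/2. Then |x − 3| < 3/2 gives |x| > 3/2, so 3|x| > 9/2.
Then |5/x − (5/3)| < 5|x − 3|/(9/2), which is < ε when |x − 3| < (9/10)ε.
Take δ = min(3/2, (9/10)ε). Then 0 < |x − 3| < δ gives both |x − 3| < 3/2 and |x − 3| < (9/10)ε, so |5/x − (5/3)| < ε.

δ = min(3/2, (9/10)ε)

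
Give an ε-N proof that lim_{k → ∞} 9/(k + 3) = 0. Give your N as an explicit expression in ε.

Let ε > 0. For k ≥ 1, |9/(k + 3) − 0| = 9/(k + 3) ≤ 9/k.
We need 9/k < ε, i.e. k > 9/ε.
Take N = 9/ε. If k > N then |9/(k + 3)| ≤ 9/k < ε.

N = 9/ε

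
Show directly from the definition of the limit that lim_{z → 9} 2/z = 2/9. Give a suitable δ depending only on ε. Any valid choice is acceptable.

δ = min(9/2, (81/4)ε)

Let ε > 0. We seek δ > 0 such that 0 < |z − 9| < δ implies |2/z − (2/9)| < ε.
|2/z − (2/9)| = 2·|9 − z|/(9·|z|) = 2|z − 9|/(9|z|).
Require δ ≤ 9/2 so that |z| > 9 − 9/2 = 9/2, hence 9|z| > 81/2.
Then |2/z − (2/9)| < 2|z − 9|/(81/2), which is < ε when |z − 9| < (81/4)ε.
Take δ = min(9/2, (81/4)ε). Then 0 < |z − 9| < δ gives both |z − 9| < 9/2 and |z − 9| < (81/4)ε, so |2/z − (2/9)| < ε.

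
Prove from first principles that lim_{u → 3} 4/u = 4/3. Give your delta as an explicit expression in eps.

Let eps > 0. We seek delta > 0 such that 0 < |u − 3| < delta implies |4/u − (4/3)| < eps.
|4/u − (4/3)| = 4·|3 − u|/(3·|u|) = 4|u − 3|/(3|u|).
Require delta ≤ 3/2 so that |u| > 3 − 3/2 = 3/2, hence 3|u| > 9/2.
Then |4/u − (4/3)| < 4|u − 3|/(9/2), which is < eps when |u − 3| < (9/8)eps.
Take delta = min(3/2, (9/8)eps). Then 0 < |u − 3| < delta gives both |u − 3| < 3/2 and |u − 3| < (9/8)eps, so |4/u − (4/3)| < eps.

delta = min(3/2, (9/8)eps)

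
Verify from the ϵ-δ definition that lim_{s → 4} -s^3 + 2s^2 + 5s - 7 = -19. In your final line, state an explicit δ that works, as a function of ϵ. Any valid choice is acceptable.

Let ϵ > 0. We want δ > 0 such that 0 < |s − 4| < δ implies |(-s^3 + 2s^2 + 5s - 7) + 19| < ϵ.
(-s^3 + 2s^2 + 5s - 7) + 19 = -s^3 + 2s^2 + 5s + 12 = (s − 4)(-s^2 - 2s - 3).
So |(-s^3 + 2s^2 + 5s - 7) + 19| = |s − 4|·|-s^2 - 2s - 3|.
Assume first that |s − 4| < 2, so |s| < 6. Then |-s^2 - 2s - 3| ≤ 6^2 + 2·6 + 3 = 51.
Hence |(-s^3 + 2s^2 + 5s - 7) + 19| ≤ 51|s − 4| < ϵ provided |s − 4| < ϵ/51.
Choosing δ = min(2, ϵ/51) ensures both conditions, hence |(-s^3 + 2s^2 + 5s - 7) + 19| < ϵ.

δ = min(2, ϵ/51)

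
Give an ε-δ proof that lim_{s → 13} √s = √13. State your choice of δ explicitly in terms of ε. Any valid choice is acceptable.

Let ε > 0. We want δ > 0 such that 0 < |s − 13| < δ implies |√s − √13| < ε.
Rationalise: √s − √13 = (s − 13)/(√s + √13), so |√s − √13| = |s − 13|/(√s + √13).
Restrict δ ≤ 13 so that |s − 13| < 13 forces s > 0, and then √s + √13 > √13.
Hence |√s − √13| < |s − 13|/√13, which is < ε once |s − 13| < √13·ε.
Take δ = min(13, √13·ε). If 0 < |s − 13| < δ then s > 0 and |√s − √13| < |s − 13|/√13 < ε.

δ = min(13, √13·ε)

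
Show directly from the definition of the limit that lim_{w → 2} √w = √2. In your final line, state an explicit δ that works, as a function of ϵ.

Let ϵ > 0 be given. We want δ > 0 such that 0 < |w − 2| < δ implies |√w − √2| < ϵ.
Rationalise: √w − √2 = (w − 2)/(√w + √2), so |√w − √2| = |w − 2|/(√w + √2).
Restrict δ ≤ 2 so that |w − 2| < 2 forces w > 0, and then √w + √2 > √2.
Hence |√w − √2| < |w − 2|/√2, which is < ϵ once |w − 2| < √2·ϵ.
Take δ = min(2, √2·ϵ). If 0 < |w − 2| < δ then w > 0 and |√w − √2| < |w − 2|/√2 < ϵ.

δ = min(2, √2·ϵ)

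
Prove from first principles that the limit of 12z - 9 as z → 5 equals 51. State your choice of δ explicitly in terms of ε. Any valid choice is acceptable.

δ = ε/12

Suppose ε > 0. We need δ > 0 so that 0 < |z − 5| < δ implies |(12z - 9) − 51| < ε.
Since (12z - 9) − 51 = 12(z − 5), we have |(12z - 9) − 51| = 12|z − 5|.
Thus it suffices that |z − 5| < ε/12.
Choosing δ = ε/12 gives |(12z - 9) − 51| = 12|z − 5| < ε whenever |z − 5| < δ.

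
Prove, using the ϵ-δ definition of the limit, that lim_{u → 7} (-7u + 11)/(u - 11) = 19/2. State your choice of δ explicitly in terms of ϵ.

δ = min(2, (4/33)ϵ)

Let ϵ > 0 be given. We want δ > 0 with 0 < |u − 7| < δ ⇒ |(-7u + 11)/(u - 11) − (19/2)| < ϵ.
Combining over a common denominator, (-7u + 11)/(u - 11) − (19/2) = [(-7u + 11)·(-4) − (-38)·(u - 11)] / [(-4)·(u - 11)] = 66(u − 7) / ((-4)(u - 11)).
So |(-7u + 11)/(u - 11) − (19/2)| = 66|u − 7| / (4·|u − 11|).
Require δ ≤ 2, so |u − 11| ≥ |-4| − |u − 7| > 4 − 2 = 2.
Hence |(-7u + 11)/(u - 11) − (19/2)| < 66|u − 7|/(4·2) = (33/4)|u − 7|, which is < ϵ once |u − 7| < (4/33)ϵ.
Take δ = min(2, (4/33)ϵ). Then 0 < |u − 7| < δ forces both bounds, so |(-7u + 11)/(u - 11) − (19/2)| < ϵ.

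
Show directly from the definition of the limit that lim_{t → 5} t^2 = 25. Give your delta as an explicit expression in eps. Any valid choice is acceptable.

delta = min(1, eps/11)

Let eps > 0. We seek delta > 0 with 0 < |t − 5| < delta ⇒ |t^2 − 25| < eps.
Factor: t^2 − 25 = (t − 5)(t + 5), so |t^2 − 25| = |t − 5|·|t + 5|.
Impose delta ≤ 1 so that |t| < 6; then |t + 5| ≤ 11.
Hence |t^2 − 25| ≤ 11|t − 5|, which is < eps once |t − 5| < eps/11.
Take delta = min(1, eps/11). If 0 < |t − 5| < delta then both bounds hold and |t^2 − 25| ≤ 11|t − 5| < 11·(eps/11) = eps.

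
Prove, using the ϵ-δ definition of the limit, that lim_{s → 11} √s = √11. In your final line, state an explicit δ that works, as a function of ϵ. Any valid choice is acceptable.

δ = min(11, √11·ϵ)

Let ϵ > 0. We want δ > 0 such that 0 < |s − 11| < δ implies |√s − √11| < ϵ.
Multiplying by the conjugate, |√s − √11| = |s − 11|/(√s + √11).
Restrict δ ≤ 11 so that |s − 11| < 11 forces s > 0, and then √s + √11 > √11.
Hence |√s − √11| < |s − 11|/√11, which is < ϵ once |s − 11| < √11·ϵ.
Take δ = min(11, √11·ϵ). If 0 < |s − 11| < δ then s > 0 and |√s − √11| < |s − 11|/√11 < ϵ.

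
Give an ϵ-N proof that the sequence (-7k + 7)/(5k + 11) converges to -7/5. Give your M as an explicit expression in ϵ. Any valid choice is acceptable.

Let ϵ > 0. For k ≥ 1, |(-7k + 7)/(5k + 11) + 7/5| = |112|/(5(5k + 11)) = 112/(5(5k + 11)).
Since 5k + 11 ≥ 5k for k ≥ 1, this is ≤ 112/(5·5k) = (112/25)/k.
So |(-7k + 7)/(5k + 11) + 7/5| < ϵ whenever k > (112/25)/ϵ.
Take M = (112/25)/ϵ. If k > M then |(-7k + 7)/(5k + 11) + 7/5| ≤ (112/25)/k < ϵ.

M = (112/25)/ϵ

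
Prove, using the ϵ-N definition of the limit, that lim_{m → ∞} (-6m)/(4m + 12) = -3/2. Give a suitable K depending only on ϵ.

K = (9/2)/ϵ

Let ϵ > 0. For m ≥ 1, |(-6m)/(4m + 12) + 3/2| = |72|/(4(4m + 12)) = 72/(4(4m + 12)).
Since 4m + 12 ≥ 4m for m ≥ 1, this is ≤ 72/(4·4m) = (9/2)/m.
So |(-6m)/(4m + 12) + 3/2| < ϵ whenever m > (9/2)/ϵ.
Take K = (9/2)/ϵ. If m > K then |(-6m)/(4m + 12) + 3/2| ≤ (9/2)/m < ϵ.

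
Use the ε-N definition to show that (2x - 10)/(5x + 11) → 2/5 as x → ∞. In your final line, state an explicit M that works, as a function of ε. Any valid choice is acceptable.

Fix ε > 0. We seek M > 0 such that x > M implies |(2x - 10)/(5x + 11) − (2/5)| < ε.
(2x - 10)/(5x + 11) − (2/5) = (5(2x - 10) − 2(5x + 11)) / (5(5x + 11)) = -72/(5(5x + 11)).
For x > 0 we have 5x + 11 > 5x, so |(2x - 10)/(5x + 11) − (2/5)| = 72/(5(5x + 11)) < 72/(5·5x) = (72/25)/x.
Thus |(2x - 10)/(5x + 11) − (2/5)| < ε whenever x > (72/25)/ε.
Take M = (72/25)/ε. If x > M then |(2x - 10)/(5x + 11) − (2/5)| < (72/25)/x < ε.

M = (72/25)/ε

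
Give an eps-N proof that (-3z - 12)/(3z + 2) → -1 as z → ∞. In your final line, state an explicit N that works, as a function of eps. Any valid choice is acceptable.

N = (10/3)/eps

Fix eps > 0. We seek N > 0 such that z > N implies |(-3z - 12)/(3z + 2) + 1| < eps.
(-3z - 12)/(3z + 2) + 1 = (3(-3z - 12) − (-3)(3z + 2)) / (3(3z + 2)) = -30/(3(3z + 2)).
For z > 0 we have 3z + 2 > 3z, so |(-3z - 12)/(3z + 2) + 1| = 30/(3(3z + 2)) < 30/(3·3z) = (10/3)/z.
Thus |(-3z - 12)/(3z + 2) + 1| < eps whenever z > (10/3)/eps.
Take N = (10/3)/eps. If z > N then |(-3z - 12)/(3z + 2) + 1| < (10/3)/z < eps.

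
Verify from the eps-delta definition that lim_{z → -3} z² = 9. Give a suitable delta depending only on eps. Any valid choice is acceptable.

Let eps > 0 be given. We seek delta > 0 with 0 < |z + 3| < delta ⇒ |z² − 9| < eps.
Factor: z² − 9 = (z + 3)(z - 3), so |z² − 9| = |z + 3|·|z - 3|.
Impose delta ≤ 1 so that |z| < 4; then |z - 3| ≤ 7.
Hence |z² − 9| ≤ 7|z + 3|, which is < eps once |z + 3| < eps/7.
Take delta = min(1, eps/7). If 0 < |z + 3| < delta then both bounds hold and |z² − 9| ≤ 7|z + 3| < 7·(eps/7) = eps.

delta = min(1, eps/7)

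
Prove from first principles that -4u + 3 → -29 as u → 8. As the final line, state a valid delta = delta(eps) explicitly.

delta = eps/4

Suppose eps > 0. We need delta > 0 so that 0 < |u − 8| < delta implies |(-4u + 3) + 29| < eps.
|(-4u + 3) + 29| = |-4u + 32| = 4|u − 8|.
So 4|u − 8| < eps exactly when |u − 8| < eps/4.
Take delta = eps/4. If 0 < |u − 8| < delta then |(-4u + 3) + 29| = 4|u − 8| < 4·(eps/4) = eps.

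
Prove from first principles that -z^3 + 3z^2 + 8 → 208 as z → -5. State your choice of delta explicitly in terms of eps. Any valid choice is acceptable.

delta = min(2, eps/145)

Let eps > 0 be given. We want delta > 0 such that 0 < |z + 5| < delta implies |(-z^3 + 3z^2 + 8) − 208| < eps.
(-z^3 + 3z^2 + 8) − 208 = -z^3 + 3z^2 - 200 = (z + 5)(-z^2 + 8z - 40).
So |(-z^3 + 3z^2 + 8) − 208| = |z + 5|·|-z^2 + 8z - 40|.
Require delta ≤ 2. Then |z + 5| < 2 gives |z| < 7, and by the triangle inequality |-z^2 + 8z - 40| ≤ 7^2 + 8·7 + 40 = 145.
Hence |(-z^3 + 3z^2 + 8) − 208| ≤ 145|z + 5| < eps provided |z + 5| < eps/145.
Choosing delta = min(2, eps/145) ensures both conditions, hence |(-z^3 + 3z^2 + 8) − 208| < eps.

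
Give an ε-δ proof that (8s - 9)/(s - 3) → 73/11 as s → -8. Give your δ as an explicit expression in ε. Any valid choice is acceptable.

δ = min(11/2, (121/30)ε)

Let ε > 0. We want δ > 0 with 0 < |s + 8| < δ ⇒ |(8s - 9)/(s - 3) − (73/11)| < ε.
Combining over a common denominator, (8s - 9)/(s - 3) − (73/11) = [(8s - 9)·(-11) − (-73)·(s - 3)] / [(-11)·(s - 3)] = -15(s + 8) / ((-11)(s - 3)).
So |(8s - 9)/(s - 3) − (73/11)| = 15|s + 8| / (11·|s − 3|).
Require δ ≤ 11/2, so |s − 3| ≥ |-11| − |s + 8| > 11 − 11/2 = 11/2.
Hence |(8s - 9)/(s - 3) − (73/11)| < 15|s + 8|/(11·(11/2)) = (30/121)|s + 8|, which is < ε once |s + 8| < (121/30)ε.
Take δ = min(11/2, (121/30)ε). Then 0 < |s + 8| < δ forces both bounds, so |(8s - 9)/(s - 3) − (73/11)| < ε.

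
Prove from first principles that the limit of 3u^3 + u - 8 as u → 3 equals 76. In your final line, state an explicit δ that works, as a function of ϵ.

Suppose ϵ > 0. We want δ > 0 such that 0 < |u − 3| < δ implies |(3u^3 + u - 8) − 76| < ϵ.
(3u^3 + u - 8) − 76 = 3u^3 + u - 84 = (u − 3)(3u^2 + 9u + 28).
So |(3u^3 + u - 8) − 76| = |u − 3|·|3u^2 + 9u + 28|.
Require δ ≤ 1. Then |u − 3| < 1 gives |u| < 4, and by the triangle inequality |3u^2 + 9u + 28| ≤ 3·4^2 + 9·4 + 28 = 112.
Hence |(3u^3 + u - 8) − 76| ≤ 112|u − 3| < ϵ provided |u − 3| < ϵ/112.
Choosing δ = min(1, ϵ/112) ensures both conditions, hence |(3u^3 + u - 8) − 76| < ϵ.

δ = min(1, ϵ/112)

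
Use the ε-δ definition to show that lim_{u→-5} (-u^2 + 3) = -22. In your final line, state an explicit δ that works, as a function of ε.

Fix ε > 0. We want δ > 0 such that 0 < |u + 5| < δ implies |(-u^2 + 3) + 22| < ε.
(-u^2 + 3) + 22 = -u^2 + 25 = (u + 5)(-u + 5).
So |(-u^2 + 3) + 22| = |u + 5|·|-u + 5|.
Assume first that |u + 5| < 1, so |u| < 6. Then |-u + 5| ≤ 6 + 5 = 11.
Hence |(-u^2 + 3) + 22| ≤ 11|u + 5| < ε provided |u + 5| < ε/11.
Choosing δ = min(1, ε/11) ensures both conditions, hence |(-u^2 + 3) + 22| < ε.

δ = min(1, ε/11)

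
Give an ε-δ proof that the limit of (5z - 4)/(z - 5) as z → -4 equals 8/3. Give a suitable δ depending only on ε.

δ = min(9/2, (27/14)ε)

Fix ε > 0. We want δ > 0 with 0 < |z + 4| < δ ⇒ |(5z - 4)/(z - 5) − (8/3)| < ε.
Combining over a common denominator, (5z - 4)/(z - 5) − (8/3) = [(5z - 4)·(-9) − (-24)·(z - 5)] / [(-9)·(z - 5)] = -21(z + 4) / ((-9)(z - 5)).
So |(5z - 4)/(z - 5) − (8/3)| = 21|z + 4| / (9·|z − 5|).
Require δ ≤ 9/2, so |z − 5| ≥ |-9| − |z + 4| > 9 − 9/2 = 9/2.
Hence |(5z - 4)/(z - 5) − (8/3)| < 21|z + 4|/(9·(9/2)) = (14/27)|z + 4|, which is < ε once |z + 4| < (27/14)ε.
Take δ = min(9/2, (27/14)ε). Then 0 < |z + 4| < δ forces both bounds, so |(5z - 4)/(z - 5) − (8/3)| < ε.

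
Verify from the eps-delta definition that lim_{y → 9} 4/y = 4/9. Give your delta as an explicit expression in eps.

delta = min(9/2, (81/8)eps)

Let eps > 0 be given. We seek delta > 0 such that 0 < |y − 9| < delta implies |4/y − (4/9)| < eps.
|4/y − (4/9)| = 4·|9 − y|/(9·|y|) = 4|y − 9|/(9|y|).
Require delta ≤ 9/2 so that |y| > 9 − 9/2 = 9/2, hence 9|y| > 81/2.
Then |4/y − (4/9)| < 4|y − 9|/(81/2), which is < eps when |y − 9| < (81/8)eps.
Take delta = min(9/2, (81/8)eps). Then 0 < |y − 9| < delta gives both |y − 9| < 9/2 and |y − 9| < (81/8)eps, so |4/y − (4/9)| < eps.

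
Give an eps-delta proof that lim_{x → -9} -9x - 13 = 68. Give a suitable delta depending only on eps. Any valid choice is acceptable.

Suppose eps > 0. We need delta > 0 so that 0 < |x + 9| < delta implies |(-9x - 13) − 68| < eps.
|(-9x - 13) − 68| = |-9x - 81| = 9|x + 9|.
So 9|x + 9| < eps exactly when |x + 9| < eps/9.
Take delta = eps/9. If 0 < |x + 9| < delta then |(-9x - 13) − 68| = 9|x + 9| < 9·(eps/9) = eps.

delta = eps/9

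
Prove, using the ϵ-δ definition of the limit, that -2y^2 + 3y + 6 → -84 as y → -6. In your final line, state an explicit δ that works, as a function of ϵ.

Let ϵ > 0 be given. We want δ > 0 such that 0 < |y + 6| < δ implies |(-2y^2 + 3y + 6) + 84| < ϵ.
(-2y^2 + 3y + 6) + 84 = -2y^2 + 3y + 90 = (y + 6)(-2y + 15).
So |(-2y^2 + 3y + 6) + 84| = |y + 6|·|-2y + 15|.
Require δ ≤ 1. Then |y + 6| < 1 gives |y| < 7, and by the triangle inequality |-2y + 15| ≤ 2·7 + 15 = 29.
Hence |(-2y^2 + 3y + 6) + 84| ≤ 29|y + 6| < ϵ provided |y + 6| < ϵ/29.
Choosing δ = min(1, ϵ/29) ensures both conditions, hence |(-2y^2 + 3y + 6) + 84| < ϵ.

δ = min(1, ϵ/29)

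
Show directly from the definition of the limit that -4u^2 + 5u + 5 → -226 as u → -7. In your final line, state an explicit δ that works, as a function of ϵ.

Let ϵ > 0 be given. We want δ > 0 such that 0 < |u + 7| < δ implies |(-4u^2 + 5u + 5) + 226| < ϵ.
(-4u^2 + 5u + 5) + 226 = -4u^2 + 5u + 231 = (u + 7)(-4u + 33).
So |(-4u^2 + 5u + 5) + 226| = |u + 7|·|-4u + 33|.
Require δ ≤ 2. Then |u + 7| < 2 gives |u| < 9, and by the triangle inequality |-4u + 33| ≤ 4·9 + 33 = 69.
Hence |(-4u^2 + 5u + 5) + 226| ≤ 69|u + 7| < ϵ provided |u + 7| < ϵ/69.
Take δ = min(2, ϵ/69). Then 0 < |u + 7| < δ gives both |u + 7| < 2 and |u + 7| < ϵ/69, so |(-4u^2 + 5u + 5) + 226| < ϵ.

δ = min(2, ϵ/69)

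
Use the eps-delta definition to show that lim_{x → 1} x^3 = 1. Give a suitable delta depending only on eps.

delta = min(1, eps/7)

Fix eps > 0. We seek delta > 0 with 0 < |x − 1| < delta ⇒ |x^3 − 1| < eps.
Factor: x^3 − 1 = (x − 1)(x^2 + x + 1), so |x^3 − 1| = |x − 1|·|x^2 + x + 1|.
Restrict delta ≤ 1. Then |x − 1| < 1 gives |x| < 2, so by the triangle inequality |x^2 + x + 1| ≤ 2^2 + 2 + 1 = 7.
Hence |x^3 − 1| ≤ 7|x − 1|, which is < eps once |x − 1| < eps/7.
Take delta = min(1, eps/7). If 0 < |x − 1| < delta then both bounds hold and |x^3 − 1| ≤ 7|x − 1| < 7·(eps/7) = eps.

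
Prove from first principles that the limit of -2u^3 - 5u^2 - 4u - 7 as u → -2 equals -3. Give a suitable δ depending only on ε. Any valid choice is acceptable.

Let ε > 0 be given. We want δ > 0 such that 0 < |u + 2| < δ implies |(-2u^3 - 5u^2 - 4u - 7) + 3| < ε.
(-2u^3 - 5u^2 - 4u - 7) + 3 = -2u^3 - 5u^2 - 4u - 4 = (u + 2)(-2u^2 - u - 2).
So |(-2u^3 - 5u^2 - 4u - 7) + 3| = |u + 2|·|-2u^2 - u - 2|.
Assume first that |u + 2| < 1, so |u| < 3. Then |-2u^2 - u - 2| ≤ 2·3^2 + 3 + 2 = 23.
Hence |(-2u^3 - 5u^2 - 4u - 7) + 3| ≤ 23|u + 2| < ε provided |u + 2| < ε/23.
Take δ = min(1, ε/23). Then 0 < |u + 2| < δ gives both |u + 2| < 1 and |u + 2| < ε/23, so |(-2u^3 - 5u^2 - 4u - 7) + 3| < ε.

δ = min(1, ε/23)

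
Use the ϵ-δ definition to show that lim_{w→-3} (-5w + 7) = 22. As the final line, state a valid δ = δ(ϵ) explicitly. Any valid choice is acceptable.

Fix ϵ > 0. We need δ > 0 so that 0 < |w + 3| < δ implies |(-5w + 7) − 22| < ϵ.
|(-5w + 7) − 22| = |-5w - 15| = 5|w + 3|.
Thus it suffices that |w + 3| < ϵ/5.
Take δ = ϵ/5. If 0 < |w + 3| < δ then |(-5w + 7) − 22| = 5|w + 3| < 5·(ϵ/5) = ϵ.

δ = ϵ/5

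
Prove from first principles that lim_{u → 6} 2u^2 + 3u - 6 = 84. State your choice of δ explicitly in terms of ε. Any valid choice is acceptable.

Fix ε > 0. We want δ > 0 such that 0 < |u − 6| < δ implies |(2u^2 + 3u - 6) − 84| < ε.
(2u^2 + 3u - 6) − 84 = 2u^2 + 3u - 90 = (u − 6)(2u + 15).
So |(2u^2 + 3u - 6) − 84| = |u − 6|·|2u + 15|.
Require δ ≤ 1. Then |u − 6| < 1 gives |u| < 7, and by the triangle inequality |2u + 15| ≤ 2·7 + 15 = 29.
Hence |(2u^2 + 3u - 6) − 84| ≤ 29|u − 6| < ε provided |u − 6| < ε/29.
Take δ = min(1, ε/29). Then 0 < |u − 6| < δ gives both |u − 6| < 1 and |u − 6| < ε/29, so |(2u^2 + 3u - 6) − 84| < ε.

δ = min(1, ε/29)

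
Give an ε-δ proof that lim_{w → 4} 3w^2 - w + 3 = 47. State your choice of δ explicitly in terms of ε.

Let ε > 0 be given. We want δ > 0 such that 0 < |w − 4| < δ implies |(3w^2 - w + 3) − 47| < ε.
(3w^2 - w + 3) − 47 = 3w^2 - w - 44 = (w − 4)(3w + 11).
So |(3w^2 - w + 3) − 47| = |w − 4|·|3w + 11|.
Assume first that |w − 4| < 1, so |w| < 5. Then |3w + 11| ≤ 3·5 + 11 = 26.
Hence |(3w^2 - w + 3) − 47| ≤ 26|w − 4| < ε provided |w − 4| < ε/26.
Take δ = min(1, ε/26). Then 0 < |w − 4| < δ gives both |w − 4| < 1 and |w − 4| < ε/26, so |(3w^2 - w + 3) − 47| < ε.

δ = min(1, ε/26)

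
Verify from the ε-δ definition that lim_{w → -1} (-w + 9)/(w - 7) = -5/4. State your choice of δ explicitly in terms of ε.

Fix ε > 0. We want δ > 0 with 0 < |w + 1| < δ ⇒ |(-w + 9)/(w - 7) + 5/4| < ε.
Combining over a common denominator, (-w + 9)/(w - 7) + 5/4 = [(-w + 9)·(-8) − 10·(w - 7)] / [(-8)·(w - 7)] = -2(w + 1) / ((-8)(w - 7)).
So |(-w + 9)/(w - 7) + 5/4| = 2|w + 1| / (8·|w − 7|).
Restrict δ ≤ 4. Then |w + 1| < 4 gives |w − 7| = |(w + 1) + (-8)| ≥ 8 − 4 = 4.
Hence |(-w + 9)/(w - 7) + 5/4| < 2|w + 1|/(8·4) = (1/16)|w + 1|, which is < ε once |w + 1| < 16ε.
Take δ = min(4, 16ε). Then 0 < |w + 1| < δ forces both bounds, so |(-w + 9)/(w - 7) + 5/4| < ε.

δ = min(4, 16ε)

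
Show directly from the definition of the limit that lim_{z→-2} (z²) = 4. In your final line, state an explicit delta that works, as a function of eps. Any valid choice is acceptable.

Fix eps > 0. We seek delta > 0 with 0 < |z + 2| < delta ⇒ |z² − 4| < eps.
Factor: z² − 4 = (z + 2)(z - 2), so |z² − 4| = |z + 2|·|z - 2|.
Restrict delta ≤ 1. Then |z + 2| < 1 gives |z| < 3, so by the triangle inequality |z - 2| ≤ 3 + 2 = 5.
Hence |z² − 4| ≤ 5|z + 2|, which is < eps once |z + 2| < eps/5.
Take delta = min(1, eps/5). If 0 < |z + 2| < delta then both bounds hold and |z² − 4| ≤ 5|z + 2| < 5·(eps/5) = eps.

delta = min(1, eps/5)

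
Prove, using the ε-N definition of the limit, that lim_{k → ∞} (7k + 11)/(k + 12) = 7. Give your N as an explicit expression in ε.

N = 73/ε

Fix ε > 0. For k ≥ 1, |(7k + 11)/(k + 12) − 7| = |-73|/((k + 12)) = 73/((k + 12)).
Since k + 12 ≥ k for k ≥ 1, this is ≤ 73/(k) = 73/k.
So |(7k + 11)/(k + 12) − 7| < ε whenever k > 73/ε.
Take N = 73/ε. If k > N then |(7k + 11)/(k + 12) − 7| ≤ 73/k < ε.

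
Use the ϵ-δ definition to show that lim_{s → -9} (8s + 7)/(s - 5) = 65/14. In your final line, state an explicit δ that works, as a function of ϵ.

δ = min(7, (98/47)ϵ)

Let ϵ > 0 be given. We want δ > 0 with 0 < |s + 9| < δ ⇒ |(8s + 7)/(s - 5) − (65/14)| < ϵ.
Combining over a common denominator, (8s + 7)/(s - 5) − (65/14) = [(8s + 7)·(-14) − (-65)·(s - 5)] / [(-14)·(s - 5)] = -47(s + 9) / ((-14)(s - 5)).
So |(8s + 7)/(s - 5) − (65/14)| = 47|s + 9| / (14·|s − 5|).
Require δ ≤ 7, so |s − 5| ≥ |-14| − |s + 9| > 14 − 7 = 7.
Hence |(8s + 7)/(s - 5) − (65/14)| < 47|s + 9|/(14·7) = (47/98)|s + 9|, which is < ϵ once |s + 9| < (98/47)ϵ.
Take δ = min(7, (98/47)ϵ). Then 0 < |s + 9| < δ forces both bounds, so |(8s + 7)/(s - 5) − (65/14)| < ϵ.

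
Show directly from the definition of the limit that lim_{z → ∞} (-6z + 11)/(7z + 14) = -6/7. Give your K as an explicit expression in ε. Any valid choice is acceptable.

K = (23/7)/ε

Suppose ε > 0. We seek K > 0 such that z > K implies |(-6z + 11)/(7z + 14) + 6/7| < ε.
(-6z + 11)/(7z + 14) + 6/7 = (7(-6z + 11) − (-6)(7z + 14)) / (7(7z + 14)) = 161/(7(7z + 14)).
For z > 0 we have 7z + 14 > 7z, so |(-6z + 11)/(7z + 14) + 6/7| = 161/(7(7z + 14)) < 161/(7·7z) = (23/7)/z.
Thus |(-6z + 11)/(7z + 14) + 6/7| < ε whenever z > (23/7)/ε.
Take K = (23/7)/ε. If z > K then |(-6z + 11)/(7z + 14) + 6/7| < (23/7)/z < ε.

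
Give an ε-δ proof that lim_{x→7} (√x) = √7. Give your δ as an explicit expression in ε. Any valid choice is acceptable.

Fix ε > 0. We want δ > 0 such that 0 < |x − 7| < δ implies |√x − √7| < ε.
Multiplying by the conjugate, |√x − √7| = |x − 7|/(√x + √7).
Restrict δ ≤ 7 so that |x − 7| < 7 forces x > 0, and then √x + √7 > √7.
Hence |√x − √7| < |x − 7|/√7, which is < ε once |x − 7| < √7·ε.
Take δ = min(7, √7·ε). If 0 < |x − 7| < δ then x > 0 and |√x − √7| < |x − 7|/√7 < ε.

δ = min(7, √7·ε)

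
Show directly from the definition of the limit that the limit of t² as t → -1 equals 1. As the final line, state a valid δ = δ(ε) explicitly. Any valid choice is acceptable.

δ = min(1, ε/3)

Let ε > 0. We seek δ > 0 with 0 < |t + 1| < δ ⇒ |t² − 1| < ε.
Factor: t² − 1 = (t + 1)(t - 1), so |t² − 1| = |t + 1|·|t - 1|.
Restrict δ ≤ 1. Then |t + 1| < 1 gives |t| < 2, so by the triangle inequality |t - 1| ≤ 2 + 1 = 3.
Hence |t² − 1| ≤ 3|t + 1|, which is < ε once |t + 1| < ε/3.
Take δ = min(1, ε/3). If 0 < |t + 1| < δ then both bounds hold and |t² − 1| ≤ 3|t + 1| < 3·(ε/3) = ε.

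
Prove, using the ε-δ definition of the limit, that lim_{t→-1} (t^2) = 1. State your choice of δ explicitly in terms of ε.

Let ε > 0. We seek δ > 0 with 0 < |t + 1| < δ ⇒ |t^2 − 1| < ε.
Factor: t^2 − 1 = (t + 1)(t - 1), so |t^2 − 1| = |t + 1|·|t - 1|.
Impose δ ≤ 2 so that |t| < 3; then |t - 1| ≤ 4.
Hence |t^2 − 1| ≤ 4|t + 1|, which is < ε once |t + 1| < ε/4.
Take δ = min(2, ε/4). If 0 < |t + 1| < δ then both bounds hold and |t^2 − 1| ≤ 4|t + 1| < 4·(ε/4) = ε.

δ = min(2, ε/4)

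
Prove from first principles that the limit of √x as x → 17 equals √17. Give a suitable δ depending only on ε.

Let ε > 0 be given. We want δ > 0 such that 0 < |x − 17| < δ implies |√x − √17| < ε.
Multiplying by the conjugate, |√x − √17| = |x − 17|/(√x + √17).
Restrict δ ≤ 17 so that |x − 17| < 17 forces x > 0, and then √x + √17 > √17.
Hence |√x − √17| < |x − 17|/√17, which is < ε once |x − 17| < √17·ε.
Take δ = min(17, √17·ε). If 0 < |x − 17| < δ then x > 0 and |√x − √17| < |x − 17|/√17 < ε.

δ = min(17, √17·ε)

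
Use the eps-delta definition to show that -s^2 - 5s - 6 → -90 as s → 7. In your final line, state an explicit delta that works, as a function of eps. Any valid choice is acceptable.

delta = min(1, eps/20)

Let eps > 0 be given. We want delta > 0 such that 0 < |s − 7| < delta implies |(-s^2 - 5s - 6) + 90| < eps.
(-s^2 - 5s - 6) + 90 = -s^2 - 5s + 84 = (s − 7)(-s - 12).
So |(-s^2 - 5s - 6) + 90| = |s − 7|·|-s - 12|.
Assume first that |s − 7| < 1, so |s| < 8. Then |-s - 12| ≤ 8 + 12 = 20.
Hence |(-s^2 - 5s - 6) + 90| ≤ 20|s − 7| < eps provided |s − 7| < eps/20.
Take delta = min(1, eps/20). Then 0 < |s − 7| < delta gives both |s − 7| < 1 and |s − 7| < eps/20, so |(-s^2 - 5s - 6) + 90| < eps.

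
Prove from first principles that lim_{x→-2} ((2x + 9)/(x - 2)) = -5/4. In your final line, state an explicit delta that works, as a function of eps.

Fix eps > 0. We want delta > 0 with 0 < |x + 2| < delta ⇒ |(2x + 9)/(x - 2) + 5/4| < eps.
Combining over a common denominator, (2x + 9)/(x - 2) + 5/4 = [(2x + 9)·(-4) − 5·(x - 2)] / [(-4)·(x - 2)] = -13(x + 2) / ((-4)(x - 2)).
So |(2x + 9)/(x - 2) + 5/4| = 13|x + 2| / (4·|x − 2|).
Require delta ≤ 2, so |x − 2| ≥ |-4| − |x + 2| > 4 − 2 = 2.
Hence |(2x + 9)/(x - 2) + 5/4| < 13|x + 2|/(4·2) = (13/8)|x + 2|, which is < eps once |x + 2| < (8/13)eps.
Take delta = min(2, (8/13)eps). Then 0 < |x + 2| < delta forces both bounds, so |(2x + 9)/(x - 2) + 5/4| < eps.

delta = min(2, (8/13)eps)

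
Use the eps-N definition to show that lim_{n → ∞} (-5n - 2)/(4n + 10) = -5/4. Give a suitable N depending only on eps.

N = (21/8)/eps

Fix eps > 0. For n ≥ 1, |(-5n - 2)/(4n + 10) + 5/4| = |42|/(4(4n + 10)) = 42/(4(4n + 10)).
Since 4n + 10 ≥ 4n for n ≥ 1, this is ≤ 42/(4·4n) = (21/8)/n.
So |(-5n - 2)/(4n + 10) + 5/4| < eps whenever n > (21/8)/eps.
Take N = (21/8)/eps. If n > N then |(-5n - 2)/(4n + 10) + 5/4| ≤ (21/8)/n < eps.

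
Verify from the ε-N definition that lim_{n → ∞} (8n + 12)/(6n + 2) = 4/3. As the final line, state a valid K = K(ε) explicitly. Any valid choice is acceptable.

Fix ε > 0. For n ≥ 1, |(8n + 12)/(6n + 2) − (4/3)| = |56|/(6(6n + 2)) = 56/(6(6n + 2)).
Since 6n + 2 ≥ 6n for n ≥ 1, this is ≤ 56/(6·6n) = (14/9)/n.
So |(8n + 12)/(6n + 2) − (4/3)| < ε whenever n > (14/9)/ε.
Take K = (14/9)/ε. If n > K then |(8n + 12)/(6n + 2) − (4/3)| ≤ (14/9)/n < ε.

K = (14/9)/ε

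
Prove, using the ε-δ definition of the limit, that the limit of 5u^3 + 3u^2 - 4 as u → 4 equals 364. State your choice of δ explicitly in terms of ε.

δ = min(1, ε/332)

Fix ε > 0. We want δ > 0 such that 0 < |u − 4| < δ implies |(5u^3 + 3u^2 - 4) − 364| < ε.
(5u^3 + 3u^2 - 4) − 364 = 5u^3 + 3u^2 - 368 = (u − 4)(5u^2 + 23u + 92).
So |(5u^3 + 3u^2 - 4) − 364| = |u − 4|·|5u^2 + 23u + 92|.
Assume first that |u − 4| < 1, so |u| < 5. Then |5u^2 + 23u + 92| ≤ 5·5^2 + 23·5 + 92 = 332.
Hence |(5u^3 + 3u^2 - 4) − 364| ≤ 332|u − 4| < ε provided |u − 4| < ε/332.
Take δ = min(1, ε/332). Then 0 < |u − 4| < δ gives both |u − 4| < 1 and |u − 4| < ε/332, so |(5u^3 + 3u^2 - 4) − 364| < ε.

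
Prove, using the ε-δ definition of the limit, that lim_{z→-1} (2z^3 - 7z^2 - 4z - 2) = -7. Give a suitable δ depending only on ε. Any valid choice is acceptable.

Suppose ε > 0. We want δ > 0 such that 0 < |z + 1| < δ implies |(2z^3 - 7z^2 - 4z - 2) + 7| < ε.
(2z^3 - 7z^2 - 4z - 2) + 7 = 2z^3 - 7z^2 - 4z + 5 = (z + 1)(2z^2 - 9z + 5).
So |(2z^3 - 7z^2 - 4z - 2) + 7| = |z + 1|·|2z^2 - 9z + 5|.
Require δ ≤ 1. Then |z + 1| < 1 gives |z| < 2, and by the triangle inequality |2z^2 - 9z + 5| ≤ 2·2^2 + 9·2 + 5 = 31.
Hence |(2z^3 - 7z^2 - 4z - 2) + 7| ≤ 31|z + 1| < ε provided |z + 1| < ε/31.
Choosing δ = min(1, ε/31) ensures both conditions, hence |(2z^3 - 7z^2 - 4z - 2) + 7| < ε.

δ = min(1, ε/31)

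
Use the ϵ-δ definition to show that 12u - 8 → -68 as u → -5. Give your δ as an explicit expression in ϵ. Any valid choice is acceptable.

Let ϵ > 0. We need δ > 0 so that 0 < |u + 5| < δ implies |(12u - 8) + 68| < ϵ.
|(12u - 8) + 68| = |12u + 60| = 12|u + 5|.
So 12|u + 5| < ϵ exactly when |u + 5| < ϵ/12.
Choosing δ = ϵ/12 gives |(12u - 8) + 68| = 12|u + 5| < ϵ whenever |u + 5| < δ.

δ = ϵ/12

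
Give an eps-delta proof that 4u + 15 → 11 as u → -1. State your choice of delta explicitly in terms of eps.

delta = eps/4

Suppose eps > 0. We need delta > 0 so that 0 < |u + 1| < delta implies |(4u + 15) − 11| < eps.
Since (4u + 15) − 11 = 4(u + 1), we have |(4u + 15) − 11| = 4|u + 1|.
So 4|u + 1| < eps exactly when |u + 1| < eps/4.
Choosing delta = eps/4 gives |(4u + 15) − 11| = 4|u + 1| < eps whenever |u + 1| < delta.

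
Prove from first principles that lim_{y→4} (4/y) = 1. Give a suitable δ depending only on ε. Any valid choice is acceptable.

δ = min(2, 2ε)

Fix ε > 0. We seek δ > 0 such that 0 < |y − 4| < δ implies |4/y − 1| < ε.
|4/y − 1| = 4·|4 − y|/(4·|y|) = 4|y − 4|/(4|y|).
Require δ ≤ 2 so that |y| > 4 − 2 = 2, hence 4|y| > 8.
Then |4/y − 1| < 4|y − 4|/8, which is < ε when |y − 4| < 2ε.
Take δ = min(2, 2ε). Then 0 < |y − 4| < δ gives both |y − 4| < 2 and |y − 4| < 2ε, so |4/y − 1| < ε.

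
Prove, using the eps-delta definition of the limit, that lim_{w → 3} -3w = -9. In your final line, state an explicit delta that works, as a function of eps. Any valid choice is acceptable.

delta = eps/3

Suppose eps > 0. We need delta > 0 so that 0 < |w − 3| < delta implies |(-3w) + 9| < eps.
Since (-3w) + 9 = -3(w − 3), we have |(-3w) + 9| = 3|w − 3|.
Thus it suffices that |w − 3| < eps/3.
Choosing delta = eps/3 gives |(-3w) + 9| = 3|w − 3| < eps whenever |w − 3| < delta.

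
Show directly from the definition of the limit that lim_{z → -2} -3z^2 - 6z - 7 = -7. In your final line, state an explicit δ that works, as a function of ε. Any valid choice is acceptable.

Suppose ε > 0. We want δ > 0 such that 0 < |z + 2| < δ implies |(-3z^2 - 6z - 7) + 7| < ε.
(-3z^2 - 6z - 7) + 7 = -3z^2 - 6z = (z + 2)(-3z).
So |(-3z^2 - 6z - 7) + 7| = |z + 2|·|-3z|.
Assume first that |z + 2| < 1, so |z| < 3. Then |-3z| ≤ 3·3 = 9.
Hence |(-3z^2 - 6z - 7) + 7| ≤ 9|z + 2| < ε provided |z + 2| < ε/9.
Take δ = min(1, ε/9). Then 0 < |z + 2| < δ gives both |z + 2| < 1 and |z + 2| < ε/9, so |(-3z^2 - 6z - 7) + 7| < ε.

δ = min(1, ε/9)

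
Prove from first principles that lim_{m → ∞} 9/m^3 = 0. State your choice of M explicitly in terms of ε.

M = (9/ε)^{1/3}

Let ε > 0 be given. For m ≥ 1, |9/m^3 − 0| = 9/m^3.
9/m^3 < ε ⇔ m^3 > 9/ε ⇔ m > (9/ε)^{1/3}.
Take M = (9/ε)^{1/3}. Then m > M implies 9/m^3 < ε.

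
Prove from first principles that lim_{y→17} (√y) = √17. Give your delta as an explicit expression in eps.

Let eps > 0 be given. We want delta > 0 such that 0 < |y − 17| < delta implies |√y − √17| < eps.
Rationalise: √y − √17 = (y − 17)/(√y + √17), so |√y − √17| = |y − 17|/(√y + √17).
Restrict delta ≤ 17 so that |y − 17| < 17 forces y > 0, and then √y + √17 > √17.
Hence |√y − √17| < |y − 17|/√17, which is < eps once |y − 17| < √17·eps.
Take delta = min(17, √17·eps). If 0 < |y − 17| < delta then y > 0 and |√y − √17| < |y − 17|/√17 < eps.

delta = min(17, √17·eps)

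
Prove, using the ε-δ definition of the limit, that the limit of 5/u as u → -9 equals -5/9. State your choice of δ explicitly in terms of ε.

δ = min(9/2, (81/10)ε)

Fix ε > 0. We seek δ > 0 such that 0 < |u + 9| < δ implies |5/u + 5/9| < ε.
|5/u + 5/9| = 5·|-9 − u|/(9·|u|) = 5|u + 9|/(9|u|).
Restrict δ ≤ 9/2. Then |u + 9| < 9/2 gives |u| > 9/2, so 9|u| > 81/2.
Then |5/u + 5/9| < 5|u + 9|/(81/2), which is < ε when |u + 9| < (81/10)ε.
Take δ = min(9/2, (81/10)ε). Then 0 < |u + 9| < δ gives both |u + 9| < 9/2 and |u + 9| < (81/10)ε, so |5/u + 5/9| < ε.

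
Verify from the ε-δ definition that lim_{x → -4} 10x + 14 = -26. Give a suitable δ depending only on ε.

δ = ε/10

Let ε > 0 be given. We need δ > 0 so that 0 < |x + 4| < δ implies |(10x + 14) + 26| < ε.
|(10x + 14) + 26| = |10x + 40| = 10|x + 4|.
Thus it suffices that |x + 4| < ε/10.
Choosing δ = ε/10 gives |(10x + 14) + 26| = 10|x + 4| < ε whenever |x + 4| < δ.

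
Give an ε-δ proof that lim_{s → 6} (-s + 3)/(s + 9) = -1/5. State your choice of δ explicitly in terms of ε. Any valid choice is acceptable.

δ = min(15/2, (75/8)ε)

Let ε > 0 be given. We want δ > 0 with 0 < |s − 6| < δ ⇒ |(-s + 3)/(s + 9) + 1/5| < ε.
Combining over a common denominator, (-s + 3)/(s + 9) + 1/5 = [(-s + 3)·15 − (-3)·(s + 9)] / [15·(s + 9)] = -12(s − 6) / (15(s + 9)).
So |(-s + 3)/(s + 9) + 1/5| = 12|s − 6| / (15·|s + 9|).
Restrict δ ≤ 15/2. Then |s − 6| < 15/2 gives |s + 9| = |(s − 6) + 15| ≥ 15 − 15/2 = 15/2.
Hence |(-s + 3)/(s + 9) + 1/5| < 12|s − 6|/(15·(15/2)) = (8/75)|s − 6|, which is < ε once |s − 6| < (75/8)ε.
Take δ = min(15/2, (75/8)ε). Then 0 < |s − 6| < δ forces both bounds, so |(-s + 3)/(s + 9) + 1/5| < ε.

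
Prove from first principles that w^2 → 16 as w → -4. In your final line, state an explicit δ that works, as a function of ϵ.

Suppose ϵ > 0. We seek δ > 0 with 0 < |w + 4| < δ ⇒ |w^2 − 16| < ϵ.
Factor: w^2 − 16 = (w + 4)(w - 4), so |w^2 − 16| = |w + 4|·|w - 4|.
Impose δ ≤ 2 so that |w| < 6; then |w - 4| ≤ 10.
Hence |w^2 − 16| ≤ 10|w + 4|, which is < ϵ once |w + 4| < ϵ/10.
Take δ = min(2, ϵ/10). If 0 < |w + 4| < δ then both bounds hold and |w^2 − 16| ≤ 10|w + 4| < 10·(ϵ/10) = ϵ.

δ = min(2, ϵ/10)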